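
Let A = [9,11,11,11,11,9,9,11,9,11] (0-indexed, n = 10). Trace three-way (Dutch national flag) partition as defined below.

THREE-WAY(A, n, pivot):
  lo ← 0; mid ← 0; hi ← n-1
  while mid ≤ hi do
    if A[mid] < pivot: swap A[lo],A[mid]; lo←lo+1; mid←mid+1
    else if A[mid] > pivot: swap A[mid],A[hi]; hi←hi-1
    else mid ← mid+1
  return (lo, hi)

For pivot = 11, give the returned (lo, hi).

(4, 9)

pivot = 11; lo=0, mid=0, hi=9
A[mid]=9<11: swap A[0],A[0]; lo=1,mid=1 → [9,11,11,11,11,9,9,11,9,11]
A[mid]=11=11: mid=2
A[mid]=11=11: mid=3
A[mid]=11=11: mid=4
A[mid]=11=11: mid=5
A[mid]=9<11: swap A[1],A[5]; lo=2,mid=6 → [9,9,11,11,11,11,9,11,9,11]
A[mid]=9<11: swap A[2],A[6]; lo=3,mid=7 → [9,9,9,11,11,11,11,11,9,11]
A[mid]=11=11: mid=8
A[mid]=9<11: swap A[3],A[8]; lo=4,mid=9 → [9,9,9,9,11,11,11,11,11,11]
A[mid]=11=11: mid=10
end: lo=4, hi=9; A = [9,9,9,9,11,11,11,11,11,11]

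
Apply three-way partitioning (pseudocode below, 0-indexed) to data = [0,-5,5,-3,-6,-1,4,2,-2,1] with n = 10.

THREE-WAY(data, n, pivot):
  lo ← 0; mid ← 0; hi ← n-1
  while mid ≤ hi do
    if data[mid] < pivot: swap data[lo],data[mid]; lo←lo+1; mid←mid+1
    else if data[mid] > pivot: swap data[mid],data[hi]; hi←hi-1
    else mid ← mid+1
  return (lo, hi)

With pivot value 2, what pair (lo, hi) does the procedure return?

(7, 7)

lo=0 mid=0 hi=9
0<2: swap(0,0), lo=1 mid=1 ⇒ [0,-5,5,-3,-6,-1,4,2,-2,1]
-5<2: swap(1,1), lo=2 mid=2 ⇒ [0,-5,5,-3,-6,-1,4,2,-2,1]
5>2: swap(2,9), hi=8 ⇒ [0,-5,1,-3,-6,-1,4,2,-2,5]
1<2: swap(2,2), lo=3 mid=3 ⇒ [0,-5,1,-3,-6,-1,4,2,-2,5]
-3<2: swap(3,3), lo=4 mid=4 ⇒ [0,-5,1,-3,-6,-1,4,2,-2,5]
-6<2: swap(4,4), lo=5 mid=5 ⇒ [0,-5,1,-3,-6,-1,4,2,-2,5]
-1<2: swap(5,5), lo=6 mid=6 ⇒ [0,-5,1,-3,-6,-1,4,2,-2,5]
4>2: swap(6,8), hi=7 ⇒ [0,-5,1,-3,-6,-1,-2,2,4,5]
-2<2: swap(6,6), lo=7 mid=7 ⇒ [0,-5,1,-3,-6,-1,-2,2,4,5]
2=2: mid=8
done. lo=7 hi=7; data=[0,-5,1,-3,-6,-1,-2,2,4,5]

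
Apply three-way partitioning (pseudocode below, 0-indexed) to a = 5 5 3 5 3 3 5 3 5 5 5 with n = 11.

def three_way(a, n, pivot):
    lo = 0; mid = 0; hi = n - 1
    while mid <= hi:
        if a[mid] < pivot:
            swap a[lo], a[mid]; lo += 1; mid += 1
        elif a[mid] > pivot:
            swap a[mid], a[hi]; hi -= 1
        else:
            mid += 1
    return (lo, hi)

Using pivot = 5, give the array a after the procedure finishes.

3 3 3 3 5 5 5 5 5 5 5

pivot = 5; lo=0, mid=0, hi=10
a[mid]=5=5: mid=1
a[mid]=5=5: mid=2
a[mid]=3<5: swap a[0],a[2]; lo=1,mid=3 → 3 5 5 5 3 3 5 3 5 5 5
a[mid]=5=5: mid=4
a[mid]=3<5: swap a[1],a[4]; lo=2,mid=5 → 3 3 5 5 5 3 5 3 5 5 5
a[mid]=3<5: swap a[2],a[5]; lo=3,mid=6 → 3 3 3 5 5 5 5 3 5 5 5
a[mid]=5=5: mid=7
a[mid]=3<5: swap a[3],a[7]; lo=4,mid=8 → 3 3 3 3 5 5 5 5 5 5 5
a[mid]=5=5: mid=9
a[mid]=5=5: mid=10
a[mid]=5=5: mid=11
end: lo=4, hi=10; a = 3 3 3 3 5 5 5 5 5 5 5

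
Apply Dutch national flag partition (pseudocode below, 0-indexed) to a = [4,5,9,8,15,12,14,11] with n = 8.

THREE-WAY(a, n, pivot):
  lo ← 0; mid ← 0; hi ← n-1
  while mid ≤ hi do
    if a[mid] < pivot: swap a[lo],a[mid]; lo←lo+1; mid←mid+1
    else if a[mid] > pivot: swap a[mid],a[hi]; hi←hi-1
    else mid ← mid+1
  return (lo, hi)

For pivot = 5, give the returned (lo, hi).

(1, 1)

lo=0 mid=0 hi=7
4<5: swap(0,0), lo=1 mid=1 ⇒ [4,5,9,8,15,12,14,11]
5=5: mid=2
9>5: swap(2,7), hi=6 ⇒ [4,5,11,8,15,12,14,9]
11>5: swap(2,6), hi=5 ⇒ [4,5,14,8,15,12,11,9]
14>5: swap(2,5), hi=4 ⇒ [4,5,12,8,15,14,11,9]
12>5: swap(2,4), hi=3 ⇒ [4,5,15,8,12,14,11,9]
15>5: swap(2,3), hi=2 ⇒ [4,5,8,15,12,14,11,9]
8>5: swap(2,2), hi=1 ⇒ [4,5,8,15,12,14,11,9]
done. lo=1 hi=1; a=[4,5,8,15,12,14,11,9]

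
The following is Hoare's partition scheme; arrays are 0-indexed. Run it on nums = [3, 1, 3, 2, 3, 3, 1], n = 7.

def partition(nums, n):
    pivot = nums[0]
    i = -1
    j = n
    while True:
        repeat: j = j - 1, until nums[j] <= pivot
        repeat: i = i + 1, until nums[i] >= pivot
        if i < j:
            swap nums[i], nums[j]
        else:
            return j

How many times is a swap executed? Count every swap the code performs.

2

pivot=3
j stops at 6 (1), i stops at 0 (3); swap ⇒ [1, 1, 3, 2, 3, 3, 3]
j stops at 5 (3), i stops at 2 (3); swap ⇒ [1, 1, 3, 2, 3, 3, 3]
j stops at 4, i stops at 4; i≥j ⇒ return 4. nums=[1, 1, 3, 2, 3, 3, 3]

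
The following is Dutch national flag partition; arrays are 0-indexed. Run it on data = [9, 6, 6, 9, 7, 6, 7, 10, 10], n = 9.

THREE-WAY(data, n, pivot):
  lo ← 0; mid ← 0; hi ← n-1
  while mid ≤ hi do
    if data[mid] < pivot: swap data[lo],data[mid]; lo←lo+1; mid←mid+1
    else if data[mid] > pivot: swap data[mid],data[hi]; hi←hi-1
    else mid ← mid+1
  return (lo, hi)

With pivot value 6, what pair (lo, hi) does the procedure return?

(0, 2)

lo=0 mid=0 hi=8
9>6: swap(0,8), hi=7 ⇒ [10, 6, 6, 9, 7, 6, 7, 10, 9]
10>6: swap(0,7), hi=6 ⇒ [10, 6, 6, 9, 7, 6, 7, 10, 9]
10>6: swap(0,6), hi=5 ⇒ [7, 6, 6, 9, 7, 6, 10, 10, 9]
7>6: swap(0,5), hi=4 ⇒ [6, 6, 6, 9, 7, 7, 10, 10, 9]
6=6: mid=1
6=6: mid=2
6=6: mid=3
9>6: swap(3,4), hi=3 ⇒ [6, 6, 6, 7, 9, 7, 10, 10, 9]
7>6: swap(3,3), hi=2 ⇒ [6, 6, 6, 7, 9, 7, 10, 10, 9]
done. lo=0 hi=2; data=[6, 6, 6, 7, 9, 7, 10, 10, 9]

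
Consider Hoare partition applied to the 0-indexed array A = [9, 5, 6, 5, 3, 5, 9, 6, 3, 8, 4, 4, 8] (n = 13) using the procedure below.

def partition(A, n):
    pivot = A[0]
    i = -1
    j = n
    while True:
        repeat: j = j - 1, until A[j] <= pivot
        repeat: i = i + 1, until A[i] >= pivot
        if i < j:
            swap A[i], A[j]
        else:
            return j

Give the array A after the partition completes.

pivot = A[0] = 9; i = -1, j = 13
j→12 (A[12]=8≤9), i→0 (A[0]=9≥9); i<j, swap → [8, 5, 6, 5, 3, 5, 9, 6, 3, 8, 4, 4, 9]
j→11 (A[11]=4≤9), i→6 (A[6]=9≥9); i<j, swap → [8, 5, 6, 5, 3, 5, 4, 6, 3, 8, 4, 9, 9]
j→10, i→11; i≥j, return j=10. A = [8, 5, 6, 5, 3, 5, 4, 6, 3, 8, 4, 9, 9]

[8, 5, 6, 5, 3, 5, 4, 6, 3, 8, 4, 9, 9]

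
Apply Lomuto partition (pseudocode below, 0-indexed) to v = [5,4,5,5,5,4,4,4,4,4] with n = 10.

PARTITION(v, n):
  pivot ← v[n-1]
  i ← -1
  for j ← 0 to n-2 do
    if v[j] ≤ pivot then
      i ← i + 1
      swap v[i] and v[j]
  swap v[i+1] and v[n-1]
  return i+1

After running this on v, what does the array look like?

[4,4,4,4,4,4,5,5,5,5]

pivot=4, i=-1
j=0: 5>4, skip
j=1: 4≤4, i=0, swap(0,1) ⇒ [4,5,5,5,5,4,4,4,4,4]
j=2: 5>4, skip
j=3: 5>4, skip
j=4: 5>4, skip
j=5: 4≤4, i=1, swap(1,5) ⇒ [4,4,5,5,5,5,4,4,4,4]
j=6: 4≤4, i=2, swap(2,6) ⇒ [4,4,4,5,5,5,5,4,4,4]
j=7: 4≤4, i=3, swap(3,7) ⇒ [4,4,4,4,5,5,5,5,4,4]
j=8: 4≤4, i=4, swap(4,8) ⇒ [4,4,4,4,4,5,5,5,5,4]
swap(5,9) ⇒ [4,4,4,4,4,4,5,5,5,5]; return 5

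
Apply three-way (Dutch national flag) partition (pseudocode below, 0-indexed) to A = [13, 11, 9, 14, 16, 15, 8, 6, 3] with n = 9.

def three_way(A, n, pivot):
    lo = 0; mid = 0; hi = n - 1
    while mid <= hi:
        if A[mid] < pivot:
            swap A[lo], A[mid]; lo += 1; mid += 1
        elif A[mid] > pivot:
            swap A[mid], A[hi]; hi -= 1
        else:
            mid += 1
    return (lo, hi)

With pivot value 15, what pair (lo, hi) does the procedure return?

(7, 7)

pivot = 15; lo=0, mid=0, hi=8
A[mid]=13<15: swap A[0],A[0]; lo=1,mid=1 → [13, 11, 9, 14, 16, 15, 8, 6, 3]
A[mid]=11<15: swap A[1],A[1]; lo=2,mid=2 → [13, 11, 9, 14, 16, 15, 8, 6, 3]
A[mid]=9<15: swap A[2],A[2]; lo=3,mid=3 → [13, 11, 9, 14, 16, 15, 8, 6, 3]
A[mid]=14<15: swap A[3],A[3]; lo=4,mid=4 → [13, 11, 9, 14, 16, 15, 8, 6, 3]
A[mid]=16>15: swap A[4],A[8]; hi=7 → [13, 11, 9, 14, 3, 15, 8, 6, 16]
A[mid]=3<15: swap A[4],A[4]; lo=5,mid=5 → [13, 11, 9, 14, 3, 15, 8, 6, 16]
A[mid]=15=15: mid=6
A[mid]=8<15: swap A[5],A[6]; lo=6,mid=7 → [13, 11, 9, 14, 3, 8, 15, 6, 16]
A[mid]=6<15: swap A[6],A[7]; lo=7,mid=8 → [13, 11, 9, 14, 3, 8, 6, 15, 16]
end: lo=7, hi=7; A = [13, 11, 9, 14, 3, 8, 6, 15, 16]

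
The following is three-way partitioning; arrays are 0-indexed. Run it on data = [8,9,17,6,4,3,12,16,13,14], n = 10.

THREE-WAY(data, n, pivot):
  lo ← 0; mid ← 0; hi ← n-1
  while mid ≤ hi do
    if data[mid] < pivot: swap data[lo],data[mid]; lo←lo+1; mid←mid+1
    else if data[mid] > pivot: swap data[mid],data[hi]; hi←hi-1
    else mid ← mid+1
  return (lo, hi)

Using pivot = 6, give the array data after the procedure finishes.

pivot = 6; lo=0, mid=0, hi=9
data[mid]=8>6: swap data[0],data[9]; hi=8 → [14,9,17,6,4,3,12,16,13,8]
data[mid]=14>6: swap data[0],data[8]; hi=7 → [13,9,17,6,4,3,12,16,14,8]
data[mid]=13>6: swap data[0],data[7]; hi=6 → [16,9,17,6,4,3,12,13,14,8]
data[mid]=16>6: swap data[0],data[6]; hi=5 → [12,9,17,6,4,3,16,13,14,8]
data[mid]=12>6: swap data[0],data[5]; hi=4 → [3,9,17,6,4,12,16,13,14,8]
data[mid]=3<6: swap data[0],data[0]; lo=1,mid=1 → [3,9,17,6,4,12,16,13,14,8]
data[mid]=9>6: swap data[1],data[4]; hi=3 → [3,4,17,6,9,12,16,13,14,8]
data[mid]=4<6: swap data[1],data[1]; lo=2,mid=2 → [3,4,17,6,9,12,16,13,14,8]
data[mid]=17>6: swap data[2],data[3]; hi=2 → [3,4,6,17,9,12,16,13,14,8]
data[mid]=6=6: mid=3
end: lo=2, hi=2; data = [3,4,6,17,9,12,16,13,14,8]

[3,4,6,17,9,12,16,13,14,8]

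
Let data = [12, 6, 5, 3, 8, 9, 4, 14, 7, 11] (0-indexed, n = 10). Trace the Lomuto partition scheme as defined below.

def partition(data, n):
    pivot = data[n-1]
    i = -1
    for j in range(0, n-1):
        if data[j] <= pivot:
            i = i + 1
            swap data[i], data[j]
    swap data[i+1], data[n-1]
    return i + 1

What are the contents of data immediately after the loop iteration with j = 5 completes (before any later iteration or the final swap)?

[6, 5, 3, 8, 9, 12, 4, 14, 7, 11]

pivot = data[9] = 11; i = -1
j=0: data[0]=12 > 11 → no swap
j=1: data[1]=6 ≤ 11 → i=0, swap data[0],data[1] → [6, 12, 5, 3, 8, 9, 4, 14, 7, 11]
j=2: data[2]=5 ≤ 11 → i=1, swap data[1],data[2] → [6, 5, 12, 3, 8, 9, 4, 14, 7, 11]
j=3: data[3]=3 ≤ 11 → i=2, swap data[2],data[3] → [6, 5, 3, 12, 8, 9, 4, 14, 7, 11]
j=4: data[4]=8 ≤ 11 → i=3, swap data[3],data[4] → [6, 5, 3, 8, 12, 9, 4, 14, 7, 11]
j=5: data[5]=9 ≤ 11 → i=4, swap data[4],data[5] → [6, 5, 3, 8, 9, 12, 4, 14, 7, 11]
(after j=5) data = [6, 5, 3, 8, 9, 12, 4, 14, 7, 11]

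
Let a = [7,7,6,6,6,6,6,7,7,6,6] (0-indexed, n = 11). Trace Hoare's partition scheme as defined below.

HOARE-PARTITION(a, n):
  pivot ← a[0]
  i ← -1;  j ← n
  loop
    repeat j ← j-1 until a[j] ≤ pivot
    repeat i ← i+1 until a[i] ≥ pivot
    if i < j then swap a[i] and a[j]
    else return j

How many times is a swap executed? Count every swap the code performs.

3

pivot=7
j stops at 10 (6), i stops at 0 (7); swap ⇒ [6,7,6,6,6,6,6,7,7,6,7]
j stops at 9 (6), i stops at 1 (7); swap ⇒ [6,6,6,6,6,6,6,7,7,7,7]
j stops at 8 (7), i stops at 7 (7); swap ⇒ [6,6,6,6,6,6,6,7,7,7,7]
j stops at 7, i stops at 8; i≥j ⇒ return 7. a=[6,6,6,6,6,6,6,7,7,7,7]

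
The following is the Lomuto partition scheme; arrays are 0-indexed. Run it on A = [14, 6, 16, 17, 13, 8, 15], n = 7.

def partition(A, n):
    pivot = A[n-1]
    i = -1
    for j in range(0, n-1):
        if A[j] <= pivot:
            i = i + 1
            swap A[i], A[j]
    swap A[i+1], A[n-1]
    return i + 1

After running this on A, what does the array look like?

[14, 6, 13, 8, 15, 17, 16]

pivot = A[6] = 15; i = -1
j=0: A[0]=14 ≤ 15 → i=0, swap A[0],A[0] (no change) → [14, 6, 16, 17, 13, 8, 15]
j=1: A[1]=6 ≤ 15 → i=1, swap A[1],A[1] (no change) → [14, 6, 16, 17, 13, 8, 15]
j=2: A[2]=16 > 15 → no swap
j=3: A[3]=17 > 15 → no swap
j=4: A[4]=13 ≤ 15 → i=2, swap A[2],A[4] → [14, 6, 13, 17, 16, 8, 15]
j=5: A[5]=8 ≤ 15 → i=3, swap A[3],A[5] → [14, 6, 13, 8, 16, 17, 15]
final swap A[4],A[6] → [14, 6, 13, 8, 15, 17, 16]; return 4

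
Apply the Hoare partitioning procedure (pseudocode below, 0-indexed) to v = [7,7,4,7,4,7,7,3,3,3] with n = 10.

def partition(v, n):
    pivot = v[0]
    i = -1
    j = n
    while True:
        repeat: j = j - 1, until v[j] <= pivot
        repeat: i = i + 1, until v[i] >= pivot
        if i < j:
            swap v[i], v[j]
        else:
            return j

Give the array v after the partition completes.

[3,3,4,3,4,7,7,7,7,7]

pivot = v[0] = 7; i = -1, j = 10
j→9 (v[9]=3≤7), i→0 (v[0]=7≥7); i<j, swap → [3,7,4,7,4,7,7,3,3,7]
j→8 (v[8]=3≤7), i→1 (v[1]=7≥7); i<j, swap → [3,3,4,7,4,7,7,3,7,7]
j→7 (v[7]=3≤7), i→3 (v[3]=7≥7); i<j, swap → [3,3,4,3,4,7,7,7,7,7]
j→6 (v[6]=7≤7), i→5 (v[5]=7≥7); i<j, swap → [3,3,4,3,4,7,7,7,7,7]
j→5, i→6; i≥j, return j=5. v = [3,3,4,3,4,7,7,7,7,7]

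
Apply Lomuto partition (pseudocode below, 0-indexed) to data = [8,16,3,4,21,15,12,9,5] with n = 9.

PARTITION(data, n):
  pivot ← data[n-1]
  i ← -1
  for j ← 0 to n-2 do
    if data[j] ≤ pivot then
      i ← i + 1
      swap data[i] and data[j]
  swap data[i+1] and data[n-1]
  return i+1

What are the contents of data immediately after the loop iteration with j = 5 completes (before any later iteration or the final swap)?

[3,4,8,16,21,15,12,9,5]

pivot=5, i=-1
j=0: 8>5, skip
j=1: 16>5, skip
j=2: 3≤5, i=0, swap(0,2) ⇒ [3,16,8,4,21,15,12,9,5]
j=3: 4≤5, i=1, swap(1,3) ⇒ [3,4,8,16,21,15,12,9,5]
j=4: 21>5, skip
j=5: 15>5, skip
(after j=5) data = [3,4,8,16,21,15,12,9,5]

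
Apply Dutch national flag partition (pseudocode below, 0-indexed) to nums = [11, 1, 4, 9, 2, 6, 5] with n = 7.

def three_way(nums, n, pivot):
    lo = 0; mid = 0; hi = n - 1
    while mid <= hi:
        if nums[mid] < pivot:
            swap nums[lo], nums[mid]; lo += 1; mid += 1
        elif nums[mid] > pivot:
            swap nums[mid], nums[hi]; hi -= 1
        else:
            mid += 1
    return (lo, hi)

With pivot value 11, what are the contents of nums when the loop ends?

pivot = 11; lo=0, mid=0, hi=6
nums[mid]=11=11: mid=1
nums[mid]=1<11: swap nums[0],nums[1]; lo=1,mid=2 → [1, 11, 4, 9, 2, 6, 5]
nums[mid]=4<11: swap nums[1],nums[2]; lo=2,mid=3 → [1, 4, 11, 9, 2, 6, 5]
nums[mid]=9<11: swap nums[2],nums[3]; lo=3,mid=4 → [1, 4, 9, 11, 2, 6, 5]
nums[mid]=2<11: swap nums[3],nums[4]; lo=4,mid=5 → [1, 4, 9, 2, 11, 6, 5]
nums[mid]=6<11: swap nums[4],nums[5]; lo=5,mid=6 → [1, 4, 9, 2, 6, 11, 5]
nums[mid]=5<11: swap nums[5],nums[6]; lo=6,mid=7 → [1, 4, 9, 2, 6, 5, 11]
end: lo=6, hi=6; nums = [1, 4, 9, 2, 6, 5, 11]

[1, 4, 9, 2, 6, 5, 11]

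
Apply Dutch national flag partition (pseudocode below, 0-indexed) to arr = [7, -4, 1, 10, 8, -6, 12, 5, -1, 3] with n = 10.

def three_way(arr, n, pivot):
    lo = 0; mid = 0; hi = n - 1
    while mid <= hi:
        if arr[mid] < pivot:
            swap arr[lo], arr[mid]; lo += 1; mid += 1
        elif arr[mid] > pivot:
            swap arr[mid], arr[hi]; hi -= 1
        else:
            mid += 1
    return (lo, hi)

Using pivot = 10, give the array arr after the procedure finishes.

[7, -4, 1, 8, -6, 3, 5, -1, 10, 12]

pivot = 10; lo=0, mid=0, hi=9
arr[mid]=7<10: swap arr[0],arr[0]; lo=1,mid=1 → [7, -4, 1, 10, 8, -6, 12, 5, -1, 3]
arr[mid]=-4<10: swap arr[1],arr[1]; lo=2,mid=2 → [7, -4, 1, 10, 8, -6, 12, 5, -1, 3]
arr[mid]=1<10: swap arr[2],arr[2]; lo=3,mid=3 → [7, -4, 1, 10, 8, -6, 12, 5, -1, 3]
arr[mid]=10=10: mid=4
arr[mid]=8<10: swap arr[3],arr[4]; lo=4,mid=5 → [7, -4, 1, 8, 10, -6, 12, 5, -1, 3]
arr[mid]=-6<10: swap arr[4],arr[5]; lo=5,mid=6 → [7, -4, 1, 8, -6, 10, 12, 5, -1, 3]
arr[mid]=12>10: swap arr[6],arr[9]; hi=8 → [7, -4, 1, 8, -6, 10, 3, 5, -1, 12]
arr[mid]=3<10: swap arr[5],arr[6]; lo=6,mid=7 → [7, -4, 1, 8, -6, 3, 10, 5, -1, 12]
arr[mid]=5<10: swap arr[6],arr[7]; lo=7,mid=8 → [7, -4, 1, 8, -6, 3, 5, 10, -1, 12]
arr[mid]=-1<10: swap arr[7],arr[8]; lo=8,mid=9 → [7, -4, 1, 8, -6, 3, 5, -1, 10, 12]
end: lo=8, hi=8; arr = [7, -4, 1, 8, -6, 3, 5, -1, 10, 12]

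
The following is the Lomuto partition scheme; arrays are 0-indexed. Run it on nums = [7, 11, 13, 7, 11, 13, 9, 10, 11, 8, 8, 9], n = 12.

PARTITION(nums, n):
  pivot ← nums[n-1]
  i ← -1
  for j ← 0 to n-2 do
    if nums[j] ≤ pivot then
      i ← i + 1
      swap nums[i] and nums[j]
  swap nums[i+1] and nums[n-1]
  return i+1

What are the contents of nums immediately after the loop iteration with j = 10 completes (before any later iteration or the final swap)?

[7, 7, 9, 8, 8, 13, 13, 10, 11, 11, 11, 9]

pivot = nums[11] = 9; i = -1
j=0: nums[0]=7 ≤ 9 → i=0, swap nums[0],nums[0] (no change) → [7, 11, 13, 7, 11, 13, 9, 10, 11, 8, 8, 9]
j=1: nums[1]=11 > 9 → no swap
j=2: nums[2]=13 > 9 → no swap
j=3: nums[3]=7 ≤ 9 → i=1, swap nums[1],nums[3] → [7, 7, 13, 11, 11, 13, 9, 10, 11, 8, 8, 9]
j=4: nums[4]=11 > 9 → no swap
j=5: nums[5]=13 > 9 → no swap
j=6: nums[6]=9 ≤ 9 → i=2, swap nums[2],nums[6] → [7, 7, 9, 11, 11, 13, 13, 10, 11, 8, 8, 9]
j=7: nums[7]=10 > 9 → no swap
j=8: nums[8]=11 > 9 → no swap
j=9: nums[9]=8 ≤ 9 → i=3, swap nums[3],nums[9] → [7, 7, 9, 8, 11, 13, 13, 10, 11, 11, 8, 9]
j=10: nums[10]=8 ≤ 9 → i=4, swap nums[4],nums[10] → [7, 7, 9, 8, 8, 13, 13, 10, 11, 11, 11, 9]
(after j=10) nums = [7, 7, 9, 8, 8, 13, 13, 10, 11, 11, 11, 9]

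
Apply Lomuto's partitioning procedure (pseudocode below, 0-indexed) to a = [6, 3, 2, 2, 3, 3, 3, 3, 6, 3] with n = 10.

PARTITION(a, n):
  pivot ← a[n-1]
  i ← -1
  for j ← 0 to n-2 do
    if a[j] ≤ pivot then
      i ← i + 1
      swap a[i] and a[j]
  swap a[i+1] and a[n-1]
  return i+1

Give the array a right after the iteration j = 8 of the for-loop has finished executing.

[3, 2, 2, 3, 3, 3, 3, 6, 6, 3]

pivot = a[9] = 3; i = -1
j=0: a[0]=6 > 3 → no swap
j=1: a[1]=3 ≤ 3 → i=0, swap a[0],a[1] → [3, 6, 2, 2, 3, 3, 3, 3, 6, 3]
j=2: a[2]=2 ≤ 3 → i=1, swap a[1],a[2] → [3, 2, 6, 2, 3, 3, 3, 3, 6, 3]
j=3: a[3]=2 ≤ 3 → i=2, swap a[2],a[3] → [3, 2, 2, 6, 3, 3, 3, 3, 6, 3]
j=4: a[4]=3 ≤ 3 → i=3, swap a[3],a[4] → [3, 2, 2, 3, 6, 3, 3, 3, 6, 3]
j=5: a[5]=3 ≤ 3 → i=4, swap a[4],a[5] → [3, 2, 2, 3, 3, 6, 3, 3, 6, 3]
j=6: a[6]=3 ≤ 3 → i=5, swap a[5],a[6] → [3, 2, 2, 3, 3, 3, 6, 3, 6, 3]
j=7: a[7]=3 ≤ 3 → i=6, swap a[6],a[7] → [3, 2, 2, 3, 3, 3, 3, 6, 6, 3]
j=8: a[8]=6 > 3 → no swap
(after j=8) a = [3, 2, 2, 3, 3, 3, 3, 6, 6, 3]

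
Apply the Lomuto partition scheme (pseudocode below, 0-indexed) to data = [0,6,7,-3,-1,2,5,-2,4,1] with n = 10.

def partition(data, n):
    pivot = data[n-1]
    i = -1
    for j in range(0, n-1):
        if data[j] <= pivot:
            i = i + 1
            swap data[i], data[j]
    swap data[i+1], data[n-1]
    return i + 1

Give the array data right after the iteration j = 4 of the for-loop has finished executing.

[0,-3,-1,6,7,2,5,-2,4,1]

pivot = data[9] = 1; i = -1
j=0: data[0]=0 ≤ 1 → i=0, swap data[0],data[0] (no change) → [0,6,7,-3,-1,2,5,-2,4,1]
j=1: data[1]=6 > 1 → no swap
j=2: data[2]=7 > 1 → no swap
j=3: data[3]=-3 ≤ 1 → i=1, swap data[1],data[3] → [0,-3,7,6,-1,2,5,-2,4,1]
j=4: data[4]=-1 ≤ 1 → i=2, swap data[2],data[4] → [0,-3,-1,6,7,2,5,-2,4,1]
(after j=4) data = [0,-3,-1,6,7,2,5,-2,4,1]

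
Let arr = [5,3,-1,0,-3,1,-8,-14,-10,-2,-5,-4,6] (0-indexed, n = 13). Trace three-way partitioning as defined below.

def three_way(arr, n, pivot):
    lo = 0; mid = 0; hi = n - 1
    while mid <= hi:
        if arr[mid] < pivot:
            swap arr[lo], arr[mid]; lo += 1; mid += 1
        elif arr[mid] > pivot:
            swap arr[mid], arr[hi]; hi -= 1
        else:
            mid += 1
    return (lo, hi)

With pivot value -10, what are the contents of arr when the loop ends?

lo=0 mid=0 hi=12
5>-10: swap(0,12), hi=11 ⇒ [6,3,-1,0,-3,1,-8,-14,-10,-2,-5,-4,5]
6>-10: swap(0,11), hi=10 ⇒ [-4,3,-1,0,-3,1,-8,-14,-10,-2,-5,6,5]
-4>-10: swap(0,10), hi=9 ⇒ [-5,3,-1,0,-3,1,-8,-14,-10,-2,-4,6,5]
-5>-10: swap(0,9), hi=8 ⇒ [-2,3,-1,0,-3,1,-8,-14,-10,-5,-4,6,5]
-2>-10: swap(0,8), hi=7 ⇒ [-10,3,-1,0,-3,1,-8,-14,-2,-5,-4,6,5]
-10=-10: mid=1
3>-10: swap(1,7), hi=6 ⇒ [-10,-14,-1,0,-3,1,-8,3,-2,-5,-4,6,5]
-14<-10: swap(0,1), lo=1 mid=2 ⇒ [-14,-10,-1,0,-3,1,-8,3,-2,-5,-4,6,5]
-1>-10: swap(2,6), hi=5 ⇒ [-14,-10,-8,0,-3,1,-1,3,-2,-5,-4,6,5]
-8>-10: swap(2,5), hi=4 ⇒ [-14,-10,1,0,-3,-8,-1,3,-2,-5,-4,6,5]
1>-10: swap(2,4), hi=3 ⇒ [-14,-10,-3,0,1,-8,-1,3,-2,-5,-4,6,5]
-3>-10: swap(2,3), hi=2 ⇒ [-14,-10,0,-3,1,-8,-1,3,-2,-5,-4,6,5]
0>-10: swap(2,2), hi=1 ⇒ [-14,-10,0,-3,1,-8,-1,3,-2,-5,-4,6,5]
done. lo=1 hi=1; arr=[-14,-10,0,-3,1,-8,-1,3,-2,-5,-4,6,5]

[-14,-10,0,-3,1,-8,-1,3,-2,-5,-4,6,5]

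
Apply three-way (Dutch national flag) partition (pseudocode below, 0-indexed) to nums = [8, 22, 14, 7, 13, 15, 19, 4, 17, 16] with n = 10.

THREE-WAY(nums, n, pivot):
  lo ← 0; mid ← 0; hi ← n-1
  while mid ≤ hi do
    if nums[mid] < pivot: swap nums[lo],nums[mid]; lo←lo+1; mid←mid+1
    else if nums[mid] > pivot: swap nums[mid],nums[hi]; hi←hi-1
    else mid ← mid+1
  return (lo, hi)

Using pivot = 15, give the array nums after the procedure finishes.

[8, 4, 14, 7, 13, 15, 19, 17, 16, 22]

lo=0 mid=0 hi=9
8<15: swap(0,0), lo=1 mid=1 ⇒ [8, 22, 14, 7, 13, 15, 19, 4, 17, 16]
22>15: swap(1,9), hi=8 ⇒ [8, 16, 14, 7, 13, 15, 19, 4, 17, 22]
16>15: swap(1,8), hi=7 ⇒ [8, 17, 14, 7, 13, 15, 19, 4, 16, 22]
17>15: swap(1,7), hi=6 ⇒ [8, 4, 14, 7, 13, 15, 19, 17, 16, 22]
4<15: swap(1,1), lo=2 mid=2 ⇒ [8, 4, 14, 7, 13, 15, 19, 17, 16, 22]
14<15: swap(2,2), lo=3 mid=3 ⇒ [8, 4, 14, 7, 13, 15, 19, 17, 16, 22]
7<15: swap(3,3), lo=4 mid=4 ⇒ [8, 4, 14, 7, 13, 15, 19, 17, 16, 22]
13<15: swap(4,4), lo=5 mid=5 ⇒ [8, 4, 14, 7, 13, 15, 19, 17, 16, 22]
15=15: mid=6
19>15: swap(6,6), hi=5 ⇒ [8, 4, 14, 7, 13, 15, 19, 17, 16, 22]
done. lo=5 hi=5; nums=[8, 4, 14, 7, 13, 15, 19, 17, 16, 22]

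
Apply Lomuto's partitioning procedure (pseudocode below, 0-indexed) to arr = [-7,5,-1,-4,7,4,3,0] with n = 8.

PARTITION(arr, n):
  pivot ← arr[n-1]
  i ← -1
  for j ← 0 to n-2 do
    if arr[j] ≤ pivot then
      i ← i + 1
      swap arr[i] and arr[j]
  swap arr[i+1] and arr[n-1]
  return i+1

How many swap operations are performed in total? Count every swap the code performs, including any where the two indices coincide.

pivot=0, i=-1
j=0: -7≤0, i=0, swap(0,0) ⇒ [-7,5,-1,-4,7,4,3,0]
j=1: 5>0, skip
j=2: -1≤0, i=1, swap(1,2) ⇒ [-7,-1,5,-4,7,4,3,0]
j=3: -4≤0, i=2, swap(2,3) ⇒ [-7,-1,-4,5,7,4,3,0]
j=4: 7>0, skip
j=5: 4>0, skip
j=6: 3>0, skip
swap(3,7) ⇒ [-7,-1,-4,0,7,4,3,5]; return 3

4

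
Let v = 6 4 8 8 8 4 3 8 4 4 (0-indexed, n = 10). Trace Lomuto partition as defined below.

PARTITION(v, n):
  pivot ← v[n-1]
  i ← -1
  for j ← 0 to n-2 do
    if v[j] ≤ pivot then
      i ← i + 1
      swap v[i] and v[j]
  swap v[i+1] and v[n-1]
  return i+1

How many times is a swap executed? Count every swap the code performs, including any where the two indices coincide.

pivot = v[9] = 4; i = -1
j=0: v[0]=6 > 4 → no swap
j=1: v[1]=4 ≤ 4 → i=0, swap v[0],v[1] → 4 6 8 8 8 4 3 8 4 4
j=2: v[2]=8 > 4 → no swap
j=3: v[3]=8 > 4 → no swap
j=4: v[4]=8 > 4 → no swap
j=5: v[5]=4 ≤ 4 → i=1, swap v[1],v[5] → 4 4 8 8 8 6 3 8 4 4
j=6: v[6]=3 ≤ 4 → i=2, swap v[2],v[6] → 4 4 3 8 8 6 8 8 4 4
j=7: v[7]=8 > 4 → no swap
j=8: v[8]=4 ≤ 4 → i=3, swap v[3],v[8] → 4 4 3 4 8 6 8 8 8 4
final swap v[4],v[9] → 4 4 3 4 4 6 8 8 8 8; return 4

5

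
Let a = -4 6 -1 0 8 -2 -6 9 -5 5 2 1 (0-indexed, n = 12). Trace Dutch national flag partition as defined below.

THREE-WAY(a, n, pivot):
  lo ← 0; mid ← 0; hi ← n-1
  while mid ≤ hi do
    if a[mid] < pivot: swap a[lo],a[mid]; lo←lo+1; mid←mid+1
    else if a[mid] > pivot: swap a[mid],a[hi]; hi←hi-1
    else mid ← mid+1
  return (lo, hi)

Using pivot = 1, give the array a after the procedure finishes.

lo=0 mid=0 hi=11
-4<1: swap(0,0), lo=1 mid=1 ⇒ -4 6 -1 0 8 -2 -6 9 -5 5 2 1
6>1: swap(1,11), hi=10 ⇒ -4 1 -1 0 8 -2 -6 9 -5 5 2 6
1=1: mid=2
-1<1: swap(1,2), lo=2 mid=3 ⇒ -4 -1 1 0 8 -2 -6 9 -5 5 2 6
0<1: swap(2,3), lo=3 mid=4 ⇒ -4 -1 0 1 8 -2 -6 9 -5 5 2 6
8>1: swap(4,10), hi=9 ⇒ -4 -1 0 1 2 -2 -6 9 -5 5 8 6
2>1: swap(4,9), hi=8 ⇒ -4 -1 0 1 5 -2 -6 9 -5 2 8 6
5>1: swap(4,8), hi=7 ⇒ -4 -1 0 1 -5 -2 -6 9 5 2 8 6
-5<1: swap(3,4), lo=4 mid=5 ⇒ -4 -1 0 -5 1 -2 -6 9 5 2 8 6
-2<1: swap(4,5), lo=5 mid=6 ⇒ -4 -1 0 -5 -2 1 -6 9 5 2 8 6
-6<1: swap(5,6), lo=6 mid=7 ⇒ -4 -1 0 -5 -2 -6 1 9 5 2 8 6
9>1: swap(7,7), hi=6 ⇒ -4 -1 0 -5 -2 -6 1 9 5 2 8 6
done. lo=6 hi=6; a=-4 -1 0 -5 -2 -6 1 9 5 2 8 6

-4 -1 0 -5 -2 -6 1 9 5 2 8 6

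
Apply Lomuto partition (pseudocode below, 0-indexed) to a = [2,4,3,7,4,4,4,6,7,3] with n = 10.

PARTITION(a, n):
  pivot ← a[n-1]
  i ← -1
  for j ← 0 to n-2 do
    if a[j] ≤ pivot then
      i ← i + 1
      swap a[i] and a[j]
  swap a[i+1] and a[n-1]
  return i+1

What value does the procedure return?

2

pivot = a[9] = 3; i = -1
j=0: a[0]=2 ≤ 3 → i=0, swap a[0],a[0] (no change) → [2,4,3,7,4,4,4,6,7,3]
j=1: a[1]=4 > 3 → no swap
j=2: a[2]=3 ≤ 3 → i=1, swap a[1],a[2] → [2,3,4,7,4,4,4,6,7,3]
j=3: a[3]=7 > 3 → no swap
j=4: a[4]=4 > 3 → no swap
j=5: a[5]=4 > 3 → no swap
j=6: a[6]=4 > 3 → no swap
j=7: a[7]=6 > 3 → no swap
j=8: a[8]=7 > 3 → no swap
final swap a[2],a[9] → [2,3,3,7,4,4,4,6,7,4]; return 2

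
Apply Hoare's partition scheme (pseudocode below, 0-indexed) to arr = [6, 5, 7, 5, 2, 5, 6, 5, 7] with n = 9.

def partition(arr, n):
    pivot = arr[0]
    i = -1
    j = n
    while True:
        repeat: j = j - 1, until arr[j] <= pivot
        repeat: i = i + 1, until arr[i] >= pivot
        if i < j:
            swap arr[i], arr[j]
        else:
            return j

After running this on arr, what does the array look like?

[5, 5, 6, 5, 2, 5, 7, 6, 7]

pivot=6
j stops at 7 (5), i stops at 0 (6); swap ⇒ [5, 5, 7, 5, 2, 5, 6, 6, 7]
j stops at 6 (6), i stops at 2 (7); swap ⇒ [5, 5, 6, 5, 2, 5, 7, 6, 7]
j stops at 5, i stops at 6; i≥j ⇒ return 5. arr=[5, 5, 6, 5, 2, 5, 7, 6, 7]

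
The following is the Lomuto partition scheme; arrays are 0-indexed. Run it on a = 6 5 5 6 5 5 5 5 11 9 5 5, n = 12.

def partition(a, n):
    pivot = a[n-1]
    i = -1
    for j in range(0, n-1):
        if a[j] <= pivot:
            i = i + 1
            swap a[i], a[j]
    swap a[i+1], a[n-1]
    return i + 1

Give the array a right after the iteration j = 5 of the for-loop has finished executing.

5 5 5 5 6 6 5 5 11 9 5 5

pivot = a[11] = 5; i = -1
j=0: a[0]=6 > 5 → no swap
j=1: a[1]=5 ≤ 5 → i=0, swap a[0],a[1] → 5 6 5 6 5 5 5 5 11 9 5 5
j=2: a[2]=5 ≤ 5 → i=1, swap a[1],a[2] → 5 5 6 6 5 5 5 5 11 9 5 5
j=3: a[3]=6 > 5 → no swap
j=4: a[4]=5 ≤ 5 → i=2, swap a[2],a[4] → 5 5 5 6 6 5 5 5 11 9 5 5
j=5: a[5]=5 ≤ 5 → i=3, swap a[3],a[5] → 5 5 5 5 6 6 5 5 11 9 5 5
(after j=5) a = 5 5 5 5 6 6 5 5 11 9 5 5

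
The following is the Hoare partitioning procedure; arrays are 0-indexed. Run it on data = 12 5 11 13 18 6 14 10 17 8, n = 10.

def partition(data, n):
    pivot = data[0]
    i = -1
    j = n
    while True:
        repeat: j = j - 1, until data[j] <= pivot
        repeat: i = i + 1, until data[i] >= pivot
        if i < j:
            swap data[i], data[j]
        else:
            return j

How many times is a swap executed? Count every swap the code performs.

3

pivot=12
j stops at 9 (8), i stops at 0 (12); swap ⇒ 8 5 11 13 18 6 14 10 17 12
j stops at 7 (10), i stops at 3 (13); swap ⇒ 8 5 11 10 18 6 14 13 17 12
j stops at 5 (6), i stops at 4 (18); swap ⇒ 8 5 11 10 6 18 14 13 17 12
j stops at 4, i stops at 5; i≥j ⇒ return 4. data=8 5 11 10 6 18 14 13 17 12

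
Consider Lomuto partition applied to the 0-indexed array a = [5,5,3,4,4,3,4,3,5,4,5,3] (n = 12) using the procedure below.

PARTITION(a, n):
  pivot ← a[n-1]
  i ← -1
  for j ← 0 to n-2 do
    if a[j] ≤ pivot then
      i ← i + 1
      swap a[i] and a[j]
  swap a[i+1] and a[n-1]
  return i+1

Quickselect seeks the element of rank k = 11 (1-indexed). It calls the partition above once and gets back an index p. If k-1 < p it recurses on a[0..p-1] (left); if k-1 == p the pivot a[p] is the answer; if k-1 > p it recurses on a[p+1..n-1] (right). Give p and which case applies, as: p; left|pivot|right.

pivot = a[11] = 3; i = -1
j=0: a[0]=5 > 3 → no swap
j=1: a[1]=5 > 3 → no swap
j=2: a[2]=3 ≤ 3 → i=0, swap a[0],a[2] → [3,5,5,4,4,3,4,3,5,4,5,3]
j=3: a[3]=4 > 3 → no swap
j=4: a[4]=4 > 3 → no swap
j=5: a[5]=3 ≤ 3 → i=1, swap a[1],a[5] → [3,3,5,4,4,5,4,3,5,4,5,3]
j=6: a[6]=4 > 3 → no swap
j=7: a[7]=3 ≤ 3 → i=2, swap a[2],a[7] → [3,3,3,4,4,5,4,5,5,4,5,3]
j=8: a[8]=5 > 3 → no swap
j=9: a[9]=4 > 3 → no swap
j=10: a[10]=5 > 3 → no swap
final swap a[3],a[11] → [3,3,3,3,4,5,4,5,5,4,5,4]; return 3
p = 3; k-1 = 10 > 3 ⇒ right

3; right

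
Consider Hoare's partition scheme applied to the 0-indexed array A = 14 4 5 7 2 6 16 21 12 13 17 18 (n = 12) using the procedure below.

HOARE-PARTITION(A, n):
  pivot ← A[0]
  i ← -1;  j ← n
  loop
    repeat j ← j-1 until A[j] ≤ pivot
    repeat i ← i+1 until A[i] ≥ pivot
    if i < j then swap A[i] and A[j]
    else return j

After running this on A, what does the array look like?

13 4 5 7 2 6 12 21 16 14 17 18

pivot=14
j stops at 9 (13), i stops at 0 (14); swap ⇒ 13 4 5 7 2 6 16 21 12 14 17 18
j stops at 8 (12), i stops at 6 (16); swap ⇒ 13 4 5 7 2 6 12 21 16 14 17 18
j stops at 6, i stops at 7; i≥j ⇒ return 6. A=13 4 5 7 2 6 12 21 16 14 17 18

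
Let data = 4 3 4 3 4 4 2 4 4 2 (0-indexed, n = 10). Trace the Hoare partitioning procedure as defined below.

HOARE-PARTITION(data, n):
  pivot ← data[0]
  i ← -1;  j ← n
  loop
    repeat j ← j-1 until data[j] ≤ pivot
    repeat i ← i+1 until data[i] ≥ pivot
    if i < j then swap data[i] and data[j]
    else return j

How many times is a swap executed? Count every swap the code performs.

pivot = data[0] = 4; i = -1, j = 10
j→9 (data[9]=2≤4), i→0 (data[0]=4≥4); i<j, swap → 2 3 4 3 4 4 2 4 4 4
j→8 (data[8]=4≤4), i→2 (data[2]=4≥4); i<j, swap → 2 3 4 3 4 4 2 4 4 4
j→7 (data[7]=4≤4), i→4 (data[4]=4≥4); i<j, swap → 2 3 4 3 4 4 2 4 4 4
j→6 (data[6]=2≤4), i→5 (data[5]=4≥4); i<j, swap → 2 3 4 3 4 2 4 4 4 4
j→5, i→6; i≥j, return j=5. data = 2 3 4 3 4 2 4 4 4 4

4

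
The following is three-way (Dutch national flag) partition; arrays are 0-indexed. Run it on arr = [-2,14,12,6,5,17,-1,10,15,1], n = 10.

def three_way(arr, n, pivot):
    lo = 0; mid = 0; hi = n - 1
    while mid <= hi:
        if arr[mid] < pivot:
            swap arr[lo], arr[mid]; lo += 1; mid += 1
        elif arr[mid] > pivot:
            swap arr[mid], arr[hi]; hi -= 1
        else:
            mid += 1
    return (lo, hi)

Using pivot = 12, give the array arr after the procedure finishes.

pivot = 12; lo=0, mid=0, hi=9
arr[mid]=-2<12: swap arr[0],arr[0]; lo=1,mid=1 → [-2,14,12,6,5,17,-1,10,15,1]
arr[mid]=14>12: swap arr[1],arr[9]; hi=8 → [-2,1,12,6,5,17,-1,10,15,14]
arr[mid]=1<12: swap arr[1],arr[1]; lo=2,mid=2 → [-2,1,12,6,5,17,-1,10,15,14]
arr[mid]=12=12: mid=3
arr[mid]=6<12: swap arr[2],arr[3]; lo=3,mid=4 → [-2,1,6,12,5,17,-1,10,15,14]
arr[mid]=5<12: swap arr[3],arr[4]; lo=4,mid=5 → [-2,1,6,5,12,17,-1,10,15,14]
arr[mid]=17>12: swap arr[5],arr[8]; hi=7 → [-2,1,6,5,12,15,-1,10,17,14]
arr[mid]=15>12: swap arr[5],arr[7]; hi=6 → [-2,1,6,5,12,10,-1,15,17,14]
arr[mid]=10<12: swap arr[4],arr[5]; lo=5,mid=6 → [-2,1,6,5,10,12,-1,15,17,14]
arr[mid]=-1<12: swap arr[5],arr[6]; lo=6,mid=7 → [-2,1,6,5,10,-1,12,15,17,14]
end: lo=6, hi=6; arr = [-2,1,6,5,10,-1,12,15,17,14]

[-2,1,6,5,10,-1,12,15,17,14]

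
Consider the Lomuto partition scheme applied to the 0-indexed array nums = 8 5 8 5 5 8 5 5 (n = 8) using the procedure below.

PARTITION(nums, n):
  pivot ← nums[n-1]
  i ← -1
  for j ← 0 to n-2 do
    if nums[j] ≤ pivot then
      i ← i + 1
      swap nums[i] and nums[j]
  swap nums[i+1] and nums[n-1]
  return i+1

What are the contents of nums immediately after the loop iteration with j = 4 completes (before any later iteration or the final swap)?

5 5 5 8 8 8 5 5

pivot = nums[7] = 5; i = -1
j=0: nums[0]=8 > 5 → no swap
j=1: nums[1]=5 ≤ 5 → i=0, swap nums[0],nums[1] → 5 8 8 5 5 8 5 5
j=2: nums[2]=8 > 5 → no swap
j=3: nums[3]=5 ≤ 5 → i=1, swap nums[1],nums[3] → 5 5 8 8 5 8 5 5
j=4: nums[4]=5 ≤ 5 → i=2, swap nums[2],nums[4] → 5 5 5 8 8 8 5 5
(after j=4) nums = 5 5 5 8 8 8 5 5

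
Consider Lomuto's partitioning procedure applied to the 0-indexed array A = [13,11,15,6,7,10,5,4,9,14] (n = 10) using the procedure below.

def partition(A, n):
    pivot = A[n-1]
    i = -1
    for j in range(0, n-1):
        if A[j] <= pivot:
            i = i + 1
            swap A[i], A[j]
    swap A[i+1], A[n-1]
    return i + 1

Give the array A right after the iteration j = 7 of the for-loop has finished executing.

[13,11,6,7,10,5,4,15,9,14]

pivot = A[9] = 14; i = -1
j=0: A[0]=13 ≤ 14 → i=0, swap A[0],A[0] (no change) → [13,11,15,6,7,10,5,4,9,14]
j=1: A[1]=11 ≤ 14 → i=1, swap A[1],A[1] (no change) → [13,11,15,6,7,10,5,4,9,14]
j=2: A[2]=15 > 14 → no swap
j=3: A[3]=6 ≤ 14 → i=2, swap A[2],A[3] → [13,11,6,15,7,10,5,4,9,14]
j=4: A[4]=7 ≤ 14 → i=3, swap A[3],A[4] → [13,11,6,7,15,10,5,4,9,14]
j=5: A[5]=10 ≤ 14 → i=4, swap A[4],A[5] → [13,11,6,7,10,15,5,4,9,14]
j=6: A[6]=5 ≤ 14 → i=5, swap A[5],A[6] → [13,11,6,7,10,5,15,4,9,14]
j=7: A[7]=4 ≤ 14 → i=6, swap A[6],A[7] → [13,11,6,7,10,5,4,15,9,14]
(after j=7) A = [13,11,6,7,10,5,4,15,9,14]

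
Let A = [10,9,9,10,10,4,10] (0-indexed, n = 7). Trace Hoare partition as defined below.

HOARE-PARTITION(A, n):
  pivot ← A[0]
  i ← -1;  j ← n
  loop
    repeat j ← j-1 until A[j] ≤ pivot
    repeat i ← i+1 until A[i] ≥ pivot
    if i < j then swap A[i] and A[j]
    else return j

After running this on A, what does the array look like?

[10,9,9,4,10,10,10]

pivot=10
j stops at 6 (10), i stops at 0 (10); swap ⇒ [10,9,9,10,10,4,10]
j stops at 5 (4), i stops at 3 (10); swap ⇒ [10,9,9,4,10,10,10]
j stops at 4, i stops at 4; i≥j ⇒ return 4. A=[10,9,9,4,10,10,10]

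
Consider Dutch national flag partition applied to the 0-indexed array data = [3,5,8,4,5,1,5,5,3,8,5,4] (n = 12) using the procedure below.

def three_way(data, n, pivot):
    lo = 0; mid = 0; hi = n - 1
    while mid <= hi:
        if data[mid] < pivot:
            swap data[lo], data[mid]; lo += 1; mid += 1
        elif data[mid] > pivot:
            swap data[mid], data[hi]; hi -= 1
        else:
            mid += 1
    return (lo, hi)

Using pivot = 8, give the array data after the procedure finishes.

pivot = 8; lo=0, mid=0, hi=11
data[mid]=3<8: swap data[0],data[0]; lo=1,mid=1 → [3,5,8,4,5,1,5,5,3,8,5,4]
data[mid]=5<8: swap data[1],data[1]; lo=2,mid=2 → [3,5,8,4,5,1,5,5,3,8,5,4]
data[mid]=8=8: mid=3
data[mid]=4<8: swap data[2],data[3]; lo=3,mid=4 → [3,5,4,8,5,1,5,5,3,8,5,4]
data[mid]=5<8: swap data[3],data[4]; lo=4,mid=5 → [3,5,4,5,8,1,5,5,3,8,5,4]
data[mid]=1<8: swap data[4],data[5]; lo=5,mid=6 → [3,5,4,5,1,8,5,5,3,8,5,4]
data[mid]=5<8: swap data[5],data[6]; lo=6,mid=7 → [3,5,4,5,1,5,8,5,3,8,5,4]
data[mid]=5<8: swap data[6],data[7]; lo=7,mid=8 → [3,5,4,5,1,5,5,8,3,8,5,4]
data[mid]=3<8: swap data[7],data[8]; lo=8,mid=9 → [3,5,4,5,1,5,5,3,8,8,5,4]
data[mid]=8=8: mid=10
data[mid]=5<8: swap data[8],data[10]; lo=9,mid=11 → [3,5,4,5,1,5,5,3,5,8,8,4]
data[mid]=4<8: swap data[9],data[11]; lo=10,mid=12 → [3,5,4,5,1,5,5,3,5,4,8,8]
end: lo=10, hi=11; data = [3,5,4,5,1,5,5,3,5,4,8,8]

[3,5,4,5,1,5,5,3,5,4,8,8]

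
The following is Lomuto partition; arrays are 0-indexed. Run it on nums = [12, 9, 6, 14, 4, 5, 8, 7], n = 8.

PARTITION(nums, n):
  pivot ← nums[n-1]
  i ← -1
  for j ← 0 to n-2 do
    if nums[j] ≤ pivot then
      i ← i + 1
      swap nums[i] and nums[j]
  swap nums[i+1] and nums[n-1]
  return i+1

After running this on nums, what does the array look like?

pivot=7, i=-1
j=0: 12>7, skip
j=1: 9>7, skip
j=2: 6≤7, i=0, swap(0,2) ⇒ [6, 9, 12, 14, 4, 5, 8, 7]
j=3: 14>7, skip
j=4: 4≤7, i=1, swap(1,4) ⇒ [6, 4, 12, 14, 9, 5, 8, 7]
j=5: 5≤7, i=2, swap(2,5) ⇒ [6, 4, 5, 14, 9, 12, 8, 7]
j=6: 8>7, skip
swap(3,7) ⇒ [6, 4, 5, 7, 9, 12, 8, 14]; return 3

[6, 4, 5, 7, 9, 12, 8, 14]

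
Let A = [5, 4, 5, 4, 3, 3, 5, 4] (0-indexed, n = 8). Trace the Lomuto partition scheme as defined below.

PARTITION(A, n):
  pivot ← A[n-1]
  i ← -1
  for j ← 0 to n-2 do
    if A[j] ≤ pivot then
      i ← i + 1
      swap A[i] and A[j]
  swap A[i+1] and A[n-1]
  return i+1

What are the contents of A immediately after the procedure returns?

[4, 4, 3, 3, 4, 5, 5, 5]

pivot=4, i=-1
j=0: 5>4, skip
j=1: 4≤4, i=0, swap(0,1) ⇒ [4, 5, 5, 4, 3, 3, 5, 4]
j=2: 5>4, skip
j=3: 4≤4, i=1, swap(1,3) ⇒ [4, 4, 5, 5, 3, 3, 5, 4]
j=4: 3≤4, i=2, swap(2,4) ⇒ [4, 4, 3, 5, 5, 3, 5, 4]
j=5: 3≤4, i=3, swap(3,5) ⇒ [4, 4, 3, 3, 5, 5, 5, 4]
j=6: 5>4, skip
swap(4,7) ⇒ [4, 4, 3, 3, 4, 5, 5, 5]; return 4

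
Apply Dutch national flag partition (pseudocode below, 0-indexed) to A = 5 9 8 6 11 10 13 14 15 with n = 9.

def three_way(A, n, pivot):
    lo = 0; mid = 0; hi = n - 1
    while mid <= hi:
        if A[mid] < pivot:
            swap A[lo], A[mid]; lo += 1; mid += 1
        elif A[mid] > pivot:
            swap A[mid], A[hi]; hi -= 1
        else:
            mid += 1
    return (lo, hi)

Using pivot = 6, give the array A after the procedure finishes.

pivot = 6; lo=0, mid=0, hi=8
A[mid]=5<6: swap A[0],A[0]; lo=1,mid=1 → 5 9 8 6 11 10 13 14 15
A[mid]=9>6: swap A[1],A[8]; hi=7 → 5 15 8 6 11 10 13 14 9
A[mid]=15>6: swap A[1],A[7]; hi=6 → 5 14 8 6 11 10 13 15 9
A[mid]=14>6: swap A[1],A[6]; hi=5 → 5 13 8 6 11 10 14 15 9
A[mid]=13>6: swap A[1],A[5]; hi=4 → 5 10 8 6 11 13 14 15 9
A[mid]=10>6: swap A[1],A[4]; hi=3 → 5 11 8 6 10 13 14 15 9
A[mid]=11>6: swap A[1],A[3]; hi=2 → 5 6 8 11 10 13 14 15 9
A[mid]=6=6: mid=2
A[mid]=8>6: swap A[2],A[2]; hi=1 → 5 6 8 11 10 13 14 15 9
end: lo=1, hi=1; A = 5 6 8 11 10 13 14 15 9

5 6 8 11 10 13 14 15 9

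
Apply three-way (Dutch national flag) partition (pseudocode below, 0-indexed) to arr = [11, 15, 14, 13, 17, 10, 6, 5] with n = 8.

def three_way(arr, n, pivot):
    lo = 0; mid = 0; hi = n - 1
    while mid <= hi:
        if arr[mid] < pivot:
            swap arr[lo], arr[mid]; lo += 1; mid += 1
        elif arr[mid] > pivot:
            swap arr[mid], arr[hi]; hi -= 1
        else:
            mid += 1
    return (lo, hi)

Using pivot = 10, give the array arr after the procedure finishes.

[5, 6, 10, 17, 13, 14, 15, 11]

pivot = 10; lo=0, mid=0, hi=7
arr[mid]=11>10: swap arr[0],arr[7]; hi=6 → [5, 15, 14, 13, 17, 10, 6, 11]
arr[mid]=5<10: swap arr[0],arr[0]; lo=1,mid=1 → [5, 15, 14, 13, 17, 10, 6, 11]
arr[mid]=15>10: swap arr[1],arr[6]; hi=5 → [5, 6, 14, 13, 17, 10, 15, 11]
arr[mid]=6<10: swap arr[1],arr[1]; lo=2,mid=2 → [5, 6, 14, 13, 17, 10, 15, 11]
arr[mid]=14>10: swap arr[2],arr[5]; hi=4 → [5, 6, 10, 13, 17, 14, 15, 11]
arr[mid]=10=10: mid=3
arr[mid]=13>10: swap arr[3],arr[4]; hi=3 → [5, 6, 10, 17, 13, 14, 15, 11]
arr[mid]=17>10: swap arr[3],arr[3]; hi=2 → [5, 6, 10, 17, 13, 14, 15, 11]
end: lo=2, hi=2; arr = [5, 6, 10, 17, 13, 14, 15, 11]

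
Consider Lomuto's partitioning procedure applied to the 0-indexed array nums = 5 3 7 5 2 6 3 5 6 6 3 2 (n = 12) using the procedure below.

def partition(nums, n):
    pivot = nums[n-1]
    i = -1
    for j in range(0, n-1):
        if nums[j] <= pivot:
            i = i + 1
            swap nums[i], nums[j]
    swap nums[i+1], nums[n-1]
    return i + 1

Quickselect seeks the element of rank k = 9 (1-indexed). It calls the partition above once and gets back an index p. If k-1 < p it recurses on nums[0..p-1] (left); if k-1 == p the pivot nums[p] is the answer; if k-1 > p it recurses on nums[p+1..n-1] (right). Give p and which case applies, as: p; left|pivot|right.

1; right

pivot=2, i=-1
j=0: 5>2, skip
j=1: 3>2, skip
j=2: 7>2, skip
j=3: 5>2, skip
j=4: 2≤2, i=0, swap(0,4) ⇒ 2 3 7 5 5 6 3 5 6 6 3 2
j=5: 6>2, skip
j=6: 3>2, skip
j=7: 5>2, skip
j=8: 6>2, skip
j=9: 6>2, skip
j=10: 3>2, skip
swap(1,11) ⇒ 2 2 7 5 5 6 3 5 6 6 3 3; return 1
p = 1; k-1 = 8 > 1 ⇒ right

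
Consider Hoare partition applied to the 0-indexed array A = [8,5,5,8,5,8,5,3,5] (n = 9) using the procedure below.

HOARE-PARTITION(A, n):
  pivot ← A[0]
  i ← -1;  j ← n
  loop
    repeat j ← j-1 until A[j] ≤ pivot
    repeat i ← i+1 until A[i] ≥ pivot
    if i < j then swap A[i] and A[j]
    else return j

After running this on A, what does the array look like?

pivot=8
j stops at 8 (5), i stops at 0 (8); swap ⇒ [5,5,5,8,5,8,5,3,8]
j stops at 7 (3), i stops at 3 (8); swap ⇒ [5,5,5,3,5,8,5,8,8]
j stops at 6 (5), i stops at 5 (8); swap ⇒ [5,5,5,3,5,5,8,8,8]
j stops at 5, i stops at 6; i≥j ⇒ return 5. A=[5,5,5,3,5,5,8,8,8]

[5,5,5,3,5,5,8,8,8]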